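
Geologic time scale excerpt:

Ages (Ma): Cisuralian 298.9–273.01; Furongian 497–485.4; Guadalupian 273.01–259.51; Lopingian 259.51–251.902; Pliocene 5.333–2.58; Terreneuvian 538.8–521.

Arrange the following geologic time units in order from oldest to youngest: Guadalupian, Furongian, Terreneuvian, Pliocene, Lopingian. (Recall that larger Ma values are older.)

Terreneuvian, Furongian, Guadalupian, Lopingian, Pliocene

Read off each span (Ma): Guadalupian 273.01–259.51; Furongian 497–485.4; Terreneuvian 538.8–521; Pliocene 5.333–2.58; Lopingian 259.51–251.902.
Larger Ma is older, so oldest→youngest is Terreneuvian, Furongian, Guadalupian, Lopingian, Pliocene.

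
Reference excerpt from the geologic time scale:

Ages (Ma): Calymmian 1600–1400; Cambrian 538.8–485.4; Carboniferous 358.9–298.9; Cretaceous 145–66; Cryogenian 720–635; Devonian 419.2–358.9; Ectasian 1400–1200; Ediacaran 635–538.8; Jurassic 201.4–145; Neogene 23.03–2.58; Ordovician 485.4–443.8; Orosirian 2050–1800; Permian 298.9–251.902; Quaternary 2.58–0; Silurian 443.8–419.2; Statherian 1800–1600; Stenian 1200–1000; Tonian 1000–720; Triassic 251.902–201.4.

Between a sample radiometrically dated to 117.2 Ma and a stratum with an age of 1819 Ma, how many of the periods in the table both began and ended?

The older date is 1819 Ma and the younger is 117.2 Ma.
Periods with start < 1819 and end > 117.2 Ma: Statherian (1800–1600), Calymmian (1600–1400), Ectasian (1400–1200), Stenian (1200–1000), Tonian (1000–720), Cryogenian (720–635), Ediacaran (635–538.8), Cambrian (538.8–485.4), Ordovician (485.4–443.8), Silurian (443.8–419.2), Devonian (419.2–358.9), Carboniferous (358.9–298.9), Permian (298.9–251.902), Triassic (251.902–201.4), Jurassic (201.4–145).
That is 15 complete periods.

15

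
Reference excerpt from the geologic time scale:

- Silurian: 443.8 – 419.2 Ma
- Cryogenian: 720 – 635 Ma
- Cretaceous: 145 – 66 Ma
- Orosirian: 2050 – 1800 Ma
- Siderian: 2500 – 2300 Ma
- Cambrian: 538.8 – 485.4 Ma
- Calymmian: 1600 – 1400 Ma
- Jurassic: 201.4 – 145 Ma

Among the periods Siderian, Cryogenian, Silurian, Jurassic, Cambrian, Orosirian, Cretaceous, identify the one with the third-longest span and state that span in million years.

Cryogenian, 85 million years

Start − end for each: Siderian 2500 − 2300 = 200; Cryogenian 720 − 635 = 85; Silurian 443.8 − 419.2 = 24.6; Jurassic 201.4 − 145 = 56.4; Cambrian 538.8 − 485.4 = 53.4; Orosirian 2050 − 1800 = 250; Cretaceous 145 − 66 = 79.
Ranking these from longest: Orosirian > Siderian > Cryogenian > Cretaceous > Jurassic > Cambrian > Silurian.
Position 3 in that ranking is Cryogenian, which lasted 85 Myr.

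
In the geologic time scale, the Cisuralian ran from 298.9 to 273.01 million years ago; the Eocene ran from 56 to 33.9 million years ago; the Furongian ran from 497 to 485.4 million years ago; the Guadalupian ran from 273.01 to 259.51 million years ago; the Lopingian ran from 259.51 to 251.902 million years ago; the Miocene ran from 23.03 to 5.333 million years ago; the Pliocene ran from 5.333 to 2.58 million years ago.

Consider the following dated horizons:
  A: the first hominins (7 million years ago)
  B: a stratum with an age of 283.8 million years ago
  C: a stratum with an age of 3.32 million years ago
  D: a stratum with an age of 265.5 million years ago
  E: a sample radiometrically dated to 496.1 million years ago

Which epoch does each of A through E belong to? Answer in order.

A — Miocene; B — Cisuralian; C — Pliocene; D — Guadalupian; E — Furongian

A: 7 Ma lies in 23.03–5.333 Ma, so Miocene.
B: 283.8 Ma lies in 298.9–273.01 Ma, so Cisuralian.
C: 3.32 Ma lies in 5.333–2.58 Ma, so Pliocene.
D: 265.5 Ma lies in 273.01–259.51 Ma, so Guadalupian.
E: 496.1 Ma lies in 497–485.4 Ma, so Furongian.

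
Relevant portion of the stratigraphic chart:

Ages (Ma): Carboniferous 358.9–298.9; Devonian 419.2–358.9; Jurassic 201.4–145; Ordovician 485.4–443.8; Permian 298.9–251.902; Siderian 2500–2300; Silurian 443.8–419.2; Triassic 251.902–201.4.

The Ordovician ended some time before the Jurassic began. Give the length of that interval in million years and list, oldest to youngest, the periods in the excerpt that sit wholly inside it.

The Ordovician closes at 443.8 Ma and the Jurassic opens at 201.4 Ma, so the interval is 443.8 − 201.4 = 242.4 Myr.
A period fits inside if it starts at or after 443.8 Ma and ends at or before 201.4 Ma; oldest first that gives Silurian, Devonian, Carboniferous, Permian, Triassic.

242.4 million years; Silurian, Devonian, Carboniferous, Permian, Triassic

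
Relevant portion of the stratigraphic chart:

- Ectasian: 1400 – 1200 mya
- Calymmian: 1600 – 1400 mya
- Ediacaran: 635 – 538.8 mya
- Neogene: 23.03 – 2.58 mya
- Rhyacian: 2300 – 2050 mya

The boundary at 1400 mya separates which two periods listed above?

The Calymmian ends at 1400 mya and the Ectasian begins at 1400 mya, so they share that boundary.

Calymmian and Ectasian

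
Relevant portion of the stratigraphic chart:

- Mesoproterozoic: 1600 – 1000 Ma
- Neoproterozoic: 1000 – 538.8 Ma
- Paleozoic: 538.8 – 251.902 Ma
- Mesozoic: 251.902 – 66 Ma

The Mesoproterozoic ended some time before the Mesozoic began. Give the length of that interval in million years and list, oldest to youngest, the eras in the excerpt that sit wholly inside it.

End of Mesoproterozoic = 1000 Ma; start of Mesozoic = 251.902 Ma.
Gap = 1000 − 251.902 = 748.098 Myr.
Eras wholly inside 1000–251.902 Ma: Neoproterozoic (1000–538.8), Paleozoic (538.8–251.902).

748.098 million years; Neoproterozoic, Paleozoic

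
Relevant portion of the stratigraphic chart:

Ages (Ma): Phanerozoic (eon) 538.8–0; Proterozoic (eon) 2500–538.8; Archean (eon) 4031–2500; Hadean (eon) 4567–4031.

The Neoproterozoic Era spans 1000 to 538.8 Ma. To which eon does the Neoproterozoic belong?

The Neoproterozoic (1000–538.8 Ma) lies entirely within 2500–538.8 Ma, the Proterozoic Eon.

Proterozoic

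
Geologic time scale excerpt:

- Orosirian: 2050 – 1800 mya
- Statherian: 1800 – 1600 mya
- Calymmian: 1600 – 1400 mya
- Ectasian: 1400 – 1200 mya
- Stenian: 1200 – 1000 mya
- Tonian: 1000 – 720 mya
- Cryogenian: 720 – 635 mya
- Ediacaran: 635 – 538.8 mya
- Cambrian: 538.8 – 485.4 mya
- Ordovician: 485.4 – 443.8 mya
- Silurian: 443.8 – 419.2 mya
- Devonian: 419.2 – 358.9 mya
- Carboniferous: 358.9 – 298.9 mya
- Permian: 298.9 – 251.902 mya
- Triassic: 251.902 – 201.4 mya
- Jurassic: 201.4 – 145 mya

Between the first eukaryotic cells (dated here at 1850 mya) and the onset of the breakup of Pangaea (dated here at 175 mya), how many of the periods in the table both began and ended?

14

The older date is 1850 Ma and the younger is 175 Ma.
Periods with start < 1850 and end > 175 Ma: Statherian (1800–1600), Calymmian (1600–1400), Ectasian (1400–1200), Stenian (1200–1000), Tonian (1000–720), Cryogenian (720–635), Ediacaran (635–538.8), Cambrian (538.8–485.4), Ordovician (485.4–443.8), Silurian (443.8–419.2), Devonian (419.2–358.9), Carboniferous (358.9–298.9), Permian (298.9–251.902), Triassic (251.902–201.4).
That is 14 complete periods.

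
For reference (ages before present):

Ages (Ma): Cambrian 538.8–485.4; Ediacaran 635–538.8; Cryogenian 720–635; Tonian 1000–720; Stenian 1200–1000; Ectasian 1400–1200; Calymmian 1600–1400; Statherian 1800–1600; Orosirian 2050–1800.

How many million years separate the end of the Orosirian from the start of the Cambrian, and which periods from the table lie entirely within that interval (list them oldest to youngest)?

End of Orosirian = 1800 Ma; start of Cambrian = 538.8 Ma.
Gap = 1800 − 538.8 = 1261.2 Myr.
Periods wholly inside 1800–538.8 Ma: Statherian (1800–1600), Calymmian (1600–1400), Ectasian (1400–1200), Stenian (1200–1000), Tonian (1000–720), Cryogenian (720–635), Ediacaran (635–538.8).

1261.2 million years; Statherian, Calymmian, Ectasian, Stenian, Tonian, Cryogenian, Ediacaran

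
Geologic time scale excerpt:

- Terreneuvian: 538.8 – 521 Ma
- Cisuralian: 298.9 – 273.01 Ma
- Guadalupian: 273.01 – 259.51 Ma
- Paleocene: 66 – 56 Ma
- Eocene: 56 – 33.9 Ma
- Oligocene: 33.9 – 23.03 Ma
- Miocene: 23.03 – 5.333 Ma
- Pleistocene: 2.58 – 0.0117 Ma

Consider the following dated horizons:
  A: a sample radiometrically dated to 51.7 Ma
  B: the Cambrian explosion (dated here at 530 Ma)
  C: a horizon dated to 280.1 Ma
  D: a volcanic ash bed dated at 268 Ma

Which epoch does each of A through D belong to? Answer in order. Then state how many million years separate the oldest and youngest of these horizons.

A — Eocene; B — Terreneuvian; C — Cisuralian; D — Guadalupian; span 478.3 million years

A: 51.7 Ma lies in 56–33.9 Ma, so Eocene.
B: 530 Ma lies in 538.8–521 Ma, so Terreneuvian.
C: 280.1 Ma lies in 298.9–273.01 Ma, so Cisuralian.
D: 268 Ma lies in 273.01–259.51 Ma, so Guadalupian.
Oldest = 530 Ma, youngest = 51.7 Ma → span 478.3 Myr.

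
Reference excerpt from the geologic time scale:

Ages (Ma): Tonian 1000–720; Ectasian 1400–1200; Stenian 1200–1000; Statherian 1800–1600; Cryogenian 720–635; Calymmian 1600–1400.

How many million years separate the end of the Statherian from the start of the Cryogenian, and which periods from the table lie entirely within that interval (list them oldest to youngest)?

End of Statherian = 1600 Ma; start of Cryogenian = 720 Ma.
Gap = 1600 − 720 = 880 Myr.
Periods wholly inside 1600–720 Ma: Calymmian (1600–1400), Ectasian (1400–1200), Stenian (1200–1000), Tonian (1000–720).

880 million years; Calymmian, Ectasian, Stenian, Tonian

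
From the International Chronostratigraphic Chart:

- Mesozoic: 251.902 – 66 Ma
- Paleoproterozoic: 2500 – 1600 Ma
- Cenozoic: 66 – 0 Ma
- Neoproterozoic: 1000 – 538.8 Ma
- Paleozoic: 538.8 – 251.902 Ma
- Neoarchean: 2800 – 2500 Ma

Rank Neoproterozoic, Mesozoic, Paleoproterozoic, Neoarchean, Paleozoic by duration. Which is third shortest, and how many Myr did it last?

Neoarchean, 300 million years

Start − end for each: Neoproterozoic 1000 − 538.8 = 461.2; Mesozoic 251.902 − 66 = 185.902; Paleoproterozoic 2500 − 1600 = 900; Neoarchean 2800 − 2500 = 300; Paleozoic 538.8 − 251.902 = 286.898.
Ranking these from shortest: Mesozoic < Paleozoic < Neoarchean < Neoproterozoic < Paleoproterozoic.
Position 3 in that ranking is Neoarchean, which lasted 300 Myr.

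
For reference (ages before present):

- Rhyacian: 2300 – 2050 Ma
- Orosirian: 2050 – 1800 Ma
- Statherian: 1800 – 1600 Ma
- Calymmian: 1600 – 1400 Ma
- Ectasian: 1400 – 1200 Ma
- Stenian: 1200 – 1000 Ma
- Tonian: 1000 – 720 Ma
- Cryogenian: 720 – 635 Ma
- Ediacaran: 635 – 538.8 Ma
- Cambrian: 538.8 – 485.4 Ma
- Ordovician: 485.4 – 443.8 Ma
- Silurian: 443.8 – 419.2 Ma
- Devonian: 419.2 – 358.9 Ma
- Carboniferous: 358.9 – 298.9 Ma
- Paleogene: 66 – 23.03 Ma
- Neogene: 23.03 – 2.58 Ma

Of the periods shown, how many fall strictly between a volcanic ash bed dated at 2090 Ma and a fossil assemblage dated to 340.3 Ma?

2090 Ma sits inside the Rhyacian (2300–2050) and 340.3 Ma inside the Carboniferous (358.9–298.9); neither of those is wholly between the two dates.
The listed periods lying completely between them are Orosirian, Statherian, Calymmian, Ectasian, Stenian, Tonian, Cryogenian, Ediacaran, Cambrian, Ordovician, Silurian, Devonian — 12 in all.

12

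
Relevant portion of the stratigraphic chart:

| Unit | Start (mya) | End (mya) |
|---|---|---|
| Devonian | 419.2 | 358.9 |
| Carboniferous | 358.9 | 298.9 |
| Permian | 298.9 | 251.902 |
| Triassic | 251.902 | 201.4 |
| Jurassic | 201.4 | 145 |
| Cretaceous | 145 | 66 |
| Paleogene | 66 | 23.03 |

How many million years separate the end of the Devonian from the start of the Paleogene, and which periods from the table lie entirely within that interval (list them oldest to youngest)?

292.9 million years; Carboniferous, Permian, Triassic, Jurassic, Cretaceous

End of Devonian = 358.9 Ma; start of Paleogene = 66 Ma.
Gap = 358.9 − 66 = 292.9 Myr.
Periods wholly inside 358.9–66 Ma: Carboniferous (358.9–298.9), Permian (298.9–251.902), Triassic (251.902–201.4), Jurassic (201.4–145), Cretaceous (145–66).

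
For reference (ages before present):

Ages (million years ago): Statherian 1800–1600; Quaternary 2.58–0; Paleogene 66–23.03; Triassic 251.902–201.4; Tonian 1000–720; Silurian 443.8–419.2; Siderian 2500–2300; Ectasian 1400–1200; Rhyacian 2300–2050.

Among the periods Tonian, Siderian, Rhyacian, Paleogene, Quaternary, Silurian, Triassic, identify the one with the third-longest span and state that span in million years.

Start − end for each: Tonian 1000 − 720 = 280; Siderian 2500 − 2300 = 200; Rhyacian 2300 − 2050 = 250; Paleogene 66 − 23.03 = 42.97; Quaternary 2.58 − 0 = 2.58; Silurian 443.8 − 419.2 = 24.6; Triassic 251.902 − 201.4 = 50.502.
Ranking these from longest: Tonian > Rhyacian > Siderian > Triassic > Paleogene > Silurian > Quaternary.
Position 3 in that ranking is Siderian, which lasted 200 Myr.

Siderian, 200 million years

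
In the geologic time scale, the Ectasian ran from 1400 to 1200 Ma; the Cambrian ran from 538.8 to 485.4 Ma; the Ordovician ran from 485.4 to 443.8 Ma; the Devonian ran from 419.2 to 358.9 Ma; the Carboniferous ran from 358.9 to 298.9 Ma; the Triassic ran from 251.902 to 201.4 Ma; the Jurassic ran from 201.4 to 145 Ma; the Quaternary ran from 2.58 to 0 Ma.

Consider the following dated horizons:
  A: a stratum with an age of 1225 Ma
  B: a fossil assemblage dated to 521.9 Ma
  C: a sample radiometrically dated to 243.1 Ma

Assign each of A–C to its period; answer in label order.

A — Ectasian; B — Cambrian; C — Triassic

Match each age against the start–end ranges in the excerpt: A = 1225 Ma → Ectasian (1400–1200); B = 521.9 Ma → Cambrian (538.8–485.4); C = 243.1 Ma → Triassic (251.902–201.4).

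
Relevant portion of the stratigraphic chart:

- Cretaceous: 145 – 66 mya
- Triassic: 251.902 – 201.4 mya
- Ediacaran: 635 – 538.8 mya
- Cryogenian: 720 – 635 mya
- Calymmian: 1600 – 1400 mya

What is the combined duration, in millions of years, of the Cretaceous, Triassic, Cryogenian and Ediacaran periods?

Each duration: Cretaceous = 79; Triassic = 50.502; Cryogenian = 85; Ediacaran = 96.2.
Sum: 79 + 50.502 + 85 + 96.2 = 310.702 Myr.

310.702 million years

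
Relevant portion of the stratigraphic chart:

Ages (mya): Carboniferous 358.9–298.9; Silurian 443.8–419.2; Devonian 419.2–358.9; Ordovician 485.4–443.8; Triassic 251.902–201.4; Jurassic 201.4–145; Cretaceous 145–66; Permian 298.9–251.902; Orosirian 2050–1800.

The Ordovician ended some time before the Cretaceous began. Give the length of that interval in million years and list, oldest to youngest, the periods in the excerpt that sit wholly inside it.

The Ordovician closes at 443.8 Ma and the Cretaceous opens at 145 Ma, so the interval is 443.8 − 145 = 298.8 Myr.
A period fits inside if it starts at or after 443.8 Ma and ends at or before 145 Ma; oldest first that gives Silurian, Devonian, Carboniferous, Permian, Triassic, Jurassic.

298.8 million years; Silurian, Devonian, Carboniferous, Permian, Triassic, Jurassic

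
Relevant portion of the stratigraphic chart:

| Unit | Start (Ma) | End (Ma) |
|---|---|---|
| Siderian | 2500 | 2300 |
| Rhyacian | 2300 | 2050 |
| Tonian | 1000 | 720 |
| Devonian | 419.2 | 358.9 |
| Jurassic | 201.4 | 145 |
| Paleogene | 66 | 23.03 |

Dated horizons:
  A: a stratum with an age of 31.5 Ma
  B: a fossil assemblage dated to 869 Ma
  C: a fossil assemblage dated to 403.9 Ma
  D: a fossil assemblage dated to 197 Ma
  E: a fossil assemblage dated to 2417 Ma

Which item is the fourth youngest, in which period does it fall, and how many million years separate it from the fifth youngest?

Sorted youngest-first by Ma: A (31.5), D (197), C (403.9), B (869), E (2417).
The fourth youngest is B at 869 Ma, which lies in 1000–720 Ma: the Tonian.
The fifth youngest is E at 2417 Ma; separation = |869 − 2417| = 1548 Myr.

B, in the Tonian; 1548 million years to E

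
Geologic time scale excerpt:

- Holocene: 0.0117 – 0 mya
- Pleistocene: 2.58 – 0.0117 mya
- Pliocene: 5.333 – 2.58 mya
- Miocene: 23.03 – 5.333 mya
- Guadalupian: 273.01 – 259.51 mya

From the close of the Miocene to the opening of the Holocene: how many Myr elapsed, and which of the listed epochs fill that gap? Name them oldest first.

5.3213 million years; Pliocene, Pleistocene

End of Miocene = 5.333 Ma; start of Holocene = 0.0117 Ma.
Gap = 5.333 − 0.0117 = 5.3213 Myr.
Epochs wholly inside 5.333–0.0117 Ma: Pliocene (5.333–2.58), Pleistocene (2.58–0.0117).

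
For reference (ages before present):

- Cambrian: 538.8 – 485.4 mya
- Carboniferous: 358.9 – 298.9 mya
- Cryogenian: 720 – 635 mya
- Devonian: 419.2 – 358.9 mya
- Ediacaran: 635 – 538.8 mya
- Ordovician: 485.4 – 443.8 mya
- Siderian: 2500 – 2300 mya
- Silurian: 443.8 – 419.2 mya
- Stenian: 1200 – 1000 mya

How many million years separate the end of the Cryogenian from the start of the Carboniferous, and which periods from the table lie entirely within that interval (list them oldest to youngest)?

The Cryogenian closes at 635 Ma and the Carboniferous opens at 358.9 Ma, so the interval is 635 − 358.9 = 276.1 Myr.
A period fits inside if it starts at or after 635 Ma and ends at or before 358.9 Ma; oldest first that gives Ediacaran, Cambrian, Ordovician, Silurian, Devonian.

276.1 million years; Ediacaran, Cambrian, Ordovician, Silurian, Devonian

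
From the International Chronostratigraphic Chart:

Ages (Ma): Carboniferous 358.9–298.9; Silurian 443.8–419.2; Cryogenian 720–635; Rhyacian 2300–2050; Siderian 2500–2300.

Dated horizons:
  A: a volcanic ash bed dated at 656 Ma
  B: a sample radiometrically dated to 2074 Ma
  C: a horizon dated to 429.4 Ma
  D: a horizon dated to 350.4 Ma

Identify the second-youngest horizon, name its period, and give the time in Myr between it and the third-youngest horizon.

C, in the Silurian; 226.6 million years to A

Smaller Ma means younger, so youngest first: D 350.4 < C 429.4 < A 656 < B 2074.
Counting 2 along gives C (429.4 Ma); the excerpt puts that inside the Silurian, 443.8–419.2 Ma.
Next in line is A (656 Ma), and 656 − 429.4 = 226.6 Myr.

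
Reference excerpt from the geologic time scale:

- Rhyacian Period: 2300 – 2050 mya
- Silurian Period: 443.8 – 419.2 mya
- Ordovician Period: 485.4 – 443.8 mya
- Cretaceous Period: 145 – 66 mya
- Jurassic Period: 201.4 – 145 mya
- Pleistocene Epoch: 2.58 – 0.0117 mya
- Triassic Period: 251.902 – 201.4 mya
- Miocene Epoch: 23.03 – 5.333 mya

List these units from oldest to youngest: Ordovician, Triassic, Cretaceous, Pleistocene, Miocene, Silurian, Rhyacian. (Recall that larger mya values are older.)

The oldest of these is Rhyacian (starts 2300 Ma) and the youngest is Pleistocene (ends 0.0117 Ma).
In between, by decreasing start age: Ordovician (485.4), Silurian (443.8), Triassic (251.902), Cretaceous (145), Miocene (23.03).

Rhyacian, Ordovician, Silurian, Triassic, Cretaceous, Miocene, Pleistocene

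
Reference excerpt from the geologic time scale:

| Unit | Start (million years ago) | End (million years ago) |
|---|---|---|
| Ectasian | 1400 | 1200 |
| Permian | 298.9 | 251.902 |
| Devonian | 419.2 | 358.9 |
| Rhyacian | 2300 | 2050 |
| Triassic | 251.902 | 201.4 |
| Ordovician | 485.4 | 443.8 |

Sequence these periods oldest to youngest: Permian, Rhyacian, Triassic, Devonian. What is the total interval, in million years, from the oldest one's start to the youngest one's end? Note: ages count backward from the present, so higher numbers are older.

Rhyacian, Devonian, Permian, Triassic; total span 2098.6 Myr

From the excerpt: Permian 298.9–251.902; Rhyacian 2300–2050; Triassic 251.902–201.4; Devonian 419.2–358.9 (Ma).
Larger Ma is earlier, so the oldest is Rhyacian and the youngest is Triassic; oldest to youngest: Rhyacian, Devonian, Permian, Triassic.
Oldest start 2300 minus youngest end 201.4 gives 2098.6 Myr overall.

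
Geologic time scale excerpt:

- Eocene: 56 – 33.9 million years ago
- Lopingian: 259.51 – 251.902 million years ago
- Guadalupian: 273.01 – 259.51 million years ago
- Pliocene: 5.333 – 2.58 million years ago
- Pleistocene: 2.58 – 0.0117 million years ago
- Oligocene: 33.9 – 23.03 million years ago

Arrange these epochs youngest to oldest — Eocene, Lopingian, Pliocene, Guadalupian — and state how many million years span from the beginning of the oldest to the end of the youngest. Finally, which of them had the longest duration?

Pliocene → Eocene → Lopingian → Guadalupian; total span 270.43 Myr; longest is Eocene

Start ages (Ma): Guadalupian 273.01, Lopingian 259.51, Eocene 56, Pliocene 5.333.
Ordered youngest to oldest: Pliocene, Eocene, Lopingian, Guadalupian.
Span = 273.01 − 2.58 = 270.43 Myr.
Durations: Guadalupian 13.5, Pliocene 2.753, Eocene 22.1, Lopingian 7.608 → longest is Eocene (22.1 Myr).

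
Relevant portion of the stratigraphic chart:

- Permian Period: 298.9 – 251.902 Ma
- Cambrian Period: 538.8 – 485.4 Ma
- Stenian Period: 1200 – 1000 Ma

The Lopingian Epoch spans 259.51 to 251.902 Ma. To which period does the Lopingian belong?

Permian

The Lopingian (259.51–251.902 Ma) lies entirely within 298.9–251.902 Ma, the Permian Period.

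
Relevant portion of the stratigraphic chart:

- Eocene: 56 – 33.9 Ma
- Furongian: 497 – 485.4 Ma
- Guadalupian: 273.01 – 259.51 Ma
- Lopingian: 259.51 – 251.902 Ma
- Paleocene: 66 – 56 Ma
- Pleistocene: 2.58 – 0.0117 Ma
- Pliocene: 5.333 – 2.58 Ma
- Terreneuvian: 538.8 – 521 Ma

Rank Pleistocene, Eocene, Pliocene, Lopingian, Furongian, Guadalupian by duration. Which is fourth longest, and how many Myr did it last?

Lopingian, 7.608 million years

Start − end for each: Pleistocene 2.58 − 0.0117 = 2.5683; Eocene 56 − 33.9 = 22.1; Pliocene 5.333 − 2.58 = 2.753; Lopingian 259.51 − 251.902 = 7.608; Furongian 497 − 485.4 = 11.6; Guadalupian 273.01 − 259.51 = 13.5.
Ranking these from longest: Eocene > Guadalupian > Furongian > Lopingian > Pliocene > Pleistocene.
Position 4 in that ranking is Lopingian, which lasted 7.608 Myr.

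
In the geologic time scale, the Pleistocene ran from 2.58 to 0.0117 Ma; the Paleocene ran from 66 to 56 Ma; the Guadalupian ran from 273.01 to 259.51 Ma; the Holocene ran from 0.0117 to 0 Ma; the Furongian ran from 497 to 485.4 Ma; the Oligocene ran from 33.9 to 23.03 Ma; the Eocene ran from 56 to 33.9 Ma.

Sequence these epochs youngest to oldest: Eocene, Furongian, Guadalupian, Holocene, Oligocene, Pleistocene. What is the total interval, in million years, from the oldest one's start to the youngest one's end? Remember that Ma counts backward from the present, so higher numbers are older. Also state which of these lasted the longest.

Holocene, Pleistocene, Oligocene, Eocene, Guadalupian, Furongian; total span 497 Myr; longest is Eocene

From the excerpt: Eocene 56–33.9; Furongian 497–485.4; Guadalupian 273.01–259.51; Holocene 0.0117–0; Oligocene 33.9–23.03; Pleistocene 2.58–0.0117 (Ma).
Larger Ma is earlier, so the oldest is Furongian and the youngest is Holocene; youngest to oldest: Holocene, Pleistocene, Oligocene, Eocene, Guadalupian, Furongian.
Oldest start 497 minus youngest end 0 gives 497 Myr overall.
Individual lengths (start − end): Furongian 11.6; Pleistocene 2.5683; Oligocene 10.87; Eocene 22.1; Holocene 0.0117; Guadalupian 13.5. The largest is Eocene at 22.1 Myr.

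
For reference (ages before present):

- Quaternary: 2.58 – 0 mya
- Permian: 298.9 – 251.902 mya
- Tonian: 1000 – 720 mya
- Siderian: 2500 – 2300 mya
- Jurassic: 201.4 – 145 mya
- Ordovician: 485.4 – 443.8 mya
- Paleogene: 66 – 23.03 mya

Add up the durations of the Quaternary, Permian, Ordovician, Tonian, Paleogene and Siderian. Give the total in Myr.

614.148 million years

Duration is start − end for each: (2.58 − 0) + (298.9 − 251.902) + (485.4 − 443.8) + (1000 − 720) + (66 − 23.03) + (2500 − 2300).
That is 2.58 + 46.998 + 41.6 + 280 + 42.97 + 200, which totals 614.148 million years.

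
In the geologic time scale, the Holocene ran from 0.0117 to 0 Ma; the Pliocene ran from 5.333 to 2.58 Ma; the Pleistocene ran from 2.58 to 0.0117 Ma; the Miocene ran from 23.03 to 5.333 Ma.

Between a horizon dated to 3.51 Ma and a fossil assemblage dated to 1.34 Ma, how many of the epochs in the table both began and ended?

0

The older date is 3.51 Ma and the younger is 1.34 Ma.
No epoch both begins after 3.51 Ma and ends before 1.34 Ma, so the count is 0.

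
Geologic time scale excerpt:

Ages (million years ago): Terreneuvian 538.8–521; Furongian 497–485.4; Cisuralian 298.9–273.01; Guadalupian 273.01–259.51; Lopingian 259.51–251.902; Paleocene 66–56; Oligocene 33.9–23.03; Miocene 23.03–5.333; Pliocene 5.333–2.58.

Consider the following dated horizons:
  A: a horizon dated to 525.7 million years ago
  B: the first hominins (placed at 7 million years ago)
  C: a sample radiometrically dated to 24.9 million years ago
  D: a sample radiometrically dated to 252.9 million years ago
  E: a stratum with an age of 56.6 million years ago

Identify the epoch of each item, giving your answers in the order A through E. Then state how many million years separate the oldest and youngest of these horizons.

A: 525.7 Ma lies in 538.8–521 Ma, so Terreneuvian.
B: 7 Ma lies in 23.03–5.333 Ma, so Miocene.
C: 24.9 Ma lies in 33.9–23.03 Ma, so Oligocene.
D: 252.9 Ma lies in 259.51–251.902 Ma, so Lopingian.
E: 56.6 Ma lies in 66–56 Ma, so Paleocene.
Oldest = 525.7 Ma, youngest = 7 Ma → span 518.7 Myr.

A — Terreneuvian; B — Miocene; C — Oligocene; D — Lopingian; E — Paleocene; span 518.7 million years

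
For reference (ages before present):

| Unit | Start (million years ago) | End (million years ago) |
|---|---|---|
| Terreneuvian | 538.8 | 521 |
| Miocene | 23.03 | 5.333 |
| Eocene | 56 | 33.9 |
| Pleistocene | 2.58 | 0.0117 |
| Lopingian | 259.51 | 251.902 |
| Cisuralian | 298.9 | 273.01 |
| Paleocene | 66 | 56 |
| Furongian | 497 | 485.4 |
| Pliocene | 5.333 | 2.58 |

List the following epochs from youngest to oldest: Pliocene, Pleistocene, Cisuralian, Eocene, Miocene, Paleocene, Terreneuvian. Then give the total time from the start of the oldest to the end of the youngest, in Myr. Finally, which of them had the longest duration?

Pleistocene → Pliocene → Miocene → Eocene → Paleocene → Cisuralian → Terreneuvian; total span 538.7883 Myr; longest is Cisuralian

Start ages (Ma): Terreneuvian 538.8, Cisuralian 298.9, Paleocene 66, Eocene 56, Miocene 23.03, Pliocene 5.333, Pleistocene 2.58.
Ordered youngest to oldest: Pleistocene, Pliocene, Miocene, Eocene, Paleocene, Cisuralian, Terreneuvian.
Span = 538.8 − 0.0117 = 538.7883 Myr.
Durations: Pliocene 2.753, Terreneuvian 17.8, Eocene 22.1, Miocene 17.697, Pleistocene 2.5683, Cisuralian 25.89, Paleocene 10 → longest is Cisuralian (25.89 Myr).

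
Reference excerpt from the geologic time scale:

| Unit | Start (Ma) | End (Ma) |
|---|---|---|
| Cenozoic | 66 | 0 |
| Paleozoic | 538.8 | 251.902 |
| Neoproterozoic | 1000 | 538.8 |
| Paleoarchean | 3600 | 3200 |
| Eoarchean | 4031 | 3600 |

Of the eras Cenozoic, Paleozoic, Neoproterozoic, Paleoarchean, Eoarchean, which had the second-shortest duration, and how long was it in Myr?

Paleozoic, 286.898 million years

Durations: Cenozoic 66; Paleozoic 286.898; Neoproterozoic 461.2; Paleoarchean 400; Eoarchean 431 Myr.
Sorted shortest-first: Cenozoic (66), Paleozoic (286.898), Paleoarchean (400), Eoarchean (431), Neoproterozoic (461.2).
The second shortest is Paleozoic at 286.898 Myr.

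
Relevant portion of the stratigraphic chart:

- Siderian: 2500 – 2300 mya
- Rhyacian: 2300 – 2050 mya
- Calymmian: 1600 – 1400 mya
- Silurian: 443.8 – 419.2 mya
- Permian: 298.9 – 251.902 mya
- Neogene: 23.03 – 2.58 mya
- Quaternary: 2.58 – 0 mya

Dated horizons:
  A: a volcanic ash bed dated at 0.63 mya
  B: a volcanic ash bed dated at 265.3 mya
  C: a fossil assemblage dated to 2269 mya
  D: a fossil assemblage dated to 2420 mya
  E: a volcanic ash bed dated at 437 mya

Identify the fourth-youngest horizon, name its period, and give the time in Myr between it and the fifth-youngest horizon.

Smaller Ma means younger, so youngest first: A 0.63 < B 265.3 < E 437 < C 2269 < D 2420.
Counting 4 along gives C (2269 Ma); the excerpt puts that inside the Rhyacian, 2300–2050 Ma.
Next in line is D (2420 Ma), and 2420 − 2269 = 151 Myr.

C, in the Rhyacian; 151 million years to D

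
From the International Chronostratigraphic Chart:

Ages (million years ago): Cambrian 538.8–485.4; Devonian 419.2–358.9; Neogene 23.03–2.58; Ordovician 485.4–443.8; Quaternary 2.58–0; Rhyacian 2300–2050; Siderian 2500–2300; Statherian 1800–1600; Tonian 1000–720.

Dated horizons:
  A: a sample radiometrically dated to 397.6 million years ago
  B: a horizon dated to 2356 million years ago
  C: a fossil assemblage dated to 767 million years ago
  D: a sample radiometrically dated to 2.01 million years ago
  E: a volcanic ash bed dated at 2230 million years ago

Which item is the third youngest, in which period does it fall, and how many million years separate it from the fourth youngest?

C, in the Tonian; 1463 million years to E

Sorted youngest-first by Ma: D (2.01), A (397.6), C (767), E (2230), B (2356).
The third youngest is C at 767 Ma, which lies in 1000–720 Ma: the Tonian.
The fourth youngest is E at 2230 Ma; separation = |767 − 2230| = 1463 Myr.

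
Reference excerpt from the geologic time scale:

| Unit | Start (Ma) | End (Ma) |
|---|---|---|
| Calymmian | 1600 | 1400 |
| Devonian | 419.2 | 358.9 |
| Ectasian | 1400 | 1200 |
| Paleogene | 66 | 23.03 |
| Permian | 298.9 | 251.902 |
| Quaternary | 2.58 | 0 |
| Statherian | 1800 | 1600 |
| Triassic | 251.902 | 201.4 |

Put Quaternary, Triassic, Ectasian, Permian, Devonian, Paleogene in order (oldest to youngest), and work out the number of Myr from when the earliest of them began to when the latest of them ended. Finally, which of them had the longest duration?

Ectasian, Devonian, Permian, Triassic, Paleogene, Quaternary; total span 1400 Myr; longest is Ectasian

From the excerpt: Quaternary 2.58–0; Triassic 251.902–201.4; Ectasian 1400–1200; Permian 298.9–251.902; Devonian 419.2–358.9; Paleogene 66–23.03 (Ma).
Larger Ma is earlier, so the oldest is Ectasian and the youngest is Quaternary; oldest to youngest: Ectasian, Devonian, Permian, Triassic, Paleogene, Quaternary.
Oldest start 1400 minus youngest end 0 gives 1400 Myr overall.
Individual lengths (start − end): Paleogene 42.97; Ectasian 200; Permian 46.998; Devonian 60.3; Triassic 50.502; Quaternary 2.58. The largest is Ectasian at 200 Myr.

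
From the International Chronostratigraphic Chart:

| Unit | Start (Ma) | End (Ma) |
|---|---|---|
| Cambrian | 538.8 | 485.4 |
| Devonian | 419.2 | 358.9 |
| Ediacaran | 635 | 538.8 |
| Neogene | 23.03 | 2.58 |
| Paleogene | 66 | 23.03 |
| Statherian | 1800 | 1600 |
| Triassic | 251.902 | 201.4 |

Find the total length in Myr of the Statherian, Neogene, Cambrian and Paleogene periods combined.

316.82 million years

Each duration: Statherian = 200; Neogene = 20.45; Cambrian = 53.4; Paleogene = 42.97.
Sum: 200 + 20.45 + 53.4 + 42.97 = 316.82 Myr.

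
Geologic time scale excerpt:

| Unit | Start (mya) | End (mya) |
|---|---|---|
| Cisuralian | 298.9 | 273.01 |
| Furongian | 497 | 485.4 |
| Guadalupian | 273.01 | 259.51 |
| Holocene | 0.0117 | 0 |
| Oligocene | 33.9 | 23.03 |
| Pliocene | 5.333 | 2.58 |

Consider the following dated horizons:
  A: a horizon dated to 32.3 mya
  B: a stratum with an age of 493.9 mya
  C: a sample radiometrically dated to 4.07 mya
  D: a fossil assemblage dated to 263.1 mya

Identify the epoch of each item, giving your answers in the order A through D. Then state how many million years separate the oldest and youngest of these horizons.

A — Oligocene; B — Furongian; C — Pliocene; D — Guadalupian; span 489.83 million years

A: 32.3 Ma lies in 33.9–23.03 Ma, so Oligocene.
B: 493.9 Ma lies in 497–485.4 Ma, so Furongian.
C: 4.07 Ma lies in 5.333–2.58 Ma, so Pliocene.
D: 263.1 Ma lies in 273.01–259.51 Ma, so Guadalupian.
Oldest = 493.9 Ma, youngest = 4.07 Ma → span 489.83 Myr.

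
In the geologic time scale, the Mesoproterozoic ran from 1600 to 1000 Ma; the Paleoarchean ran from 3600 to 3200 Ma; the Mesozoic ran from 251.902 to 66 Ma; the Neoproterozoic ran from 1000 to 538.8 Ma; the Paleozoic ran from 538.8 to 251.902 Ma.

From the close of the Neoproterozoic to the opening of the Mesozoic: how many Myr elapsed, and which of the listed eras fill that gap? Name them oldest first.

The Neoproterozoic closes at 538.8 Ma and the Mesozoic opens at 251.902 Ma, so the interval is 538.8 − 251.902 = 286.898 Myr.
An era fits inside if it starts at or after 538.8 Ma and ends at or before 251.902 Ma; oldest first that gives Paleozoic.

286.898 million years; Paleozoic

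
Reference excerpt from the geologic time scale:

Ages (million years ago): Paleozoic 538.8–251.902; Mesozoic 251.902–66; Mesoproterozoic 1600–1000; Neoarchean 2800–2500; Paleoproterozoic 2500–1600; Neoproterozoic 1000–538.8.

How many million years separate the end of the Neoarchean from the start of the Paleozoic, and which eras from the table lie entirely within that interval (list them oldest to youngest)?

1961.2 million years; Paleoproterozoic, Mesoproterozoic, Neoproterozoic

End of Neoarchean = 2500 Ma; start of Paleozoic = 538.8 Ma.
Gap = 2500 − 538.8 = 1961.2 Myr.
Eras wholly inside 2500–538.8 Ma: Paleoproterozoic (2500–1600), Mesoproterozoic (1600–1000), Neoproterozoic (1000–538.8).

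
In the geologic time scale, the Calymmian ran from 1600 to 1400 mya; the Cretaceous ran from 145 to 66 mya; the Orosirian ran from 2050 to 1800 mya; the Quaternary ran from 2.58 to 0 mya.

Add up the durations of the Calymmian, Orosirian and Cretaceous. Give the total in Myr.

529 million years

Duration is start − end for each: (1600 − 1400) + (2050 − 1800) + (145 − 66).
That is 200 + 250 + 79, which totals 529 million years.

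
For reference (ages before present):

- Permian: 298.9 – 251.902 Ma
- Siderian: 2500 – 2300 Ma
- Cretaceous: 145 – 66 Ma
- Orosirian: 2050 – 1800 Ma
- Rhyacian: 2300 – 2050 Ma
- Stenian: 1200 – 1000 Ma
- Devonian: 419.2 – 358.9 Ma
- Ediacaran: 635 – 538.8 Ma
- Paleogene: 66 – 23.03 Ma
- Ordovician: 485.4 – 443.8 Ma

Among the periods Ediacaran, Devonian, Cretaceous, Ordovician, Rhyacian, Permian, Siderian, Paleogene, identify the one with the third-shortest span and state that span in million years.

Permian, 46.998 million years

Durations: Ediacaran 96.2; Devonian 60.3; Cretaceous 79; Ordovician 41.6; Rhyacian 250; Permian 46.998; Siderian 200; Paleogene 42.97 Myr.
Sorted shortest-first: Ordovician (41.6), Paleogene (42.97), Permian (46.998), Devonian (60.3), Cretaceous (79), Ediacaran (96.2), Siderian (200), Rhyacian (250).
The third shortest is Permian at 46.998 Myr.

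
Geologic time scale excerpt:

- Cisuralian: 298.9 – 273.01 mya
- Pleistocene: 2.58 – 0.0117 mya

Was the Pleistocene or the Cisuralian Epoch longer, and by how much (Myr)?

Pleistocene: 2.58 − 0.0117 = 2.5683 Myr.
Cisuralian: 298.9 − 273.01 = 25.89 Myr.
Difference: 25.89 − 2.5683 = 23.3217 Myr, so the Cisuralian was longer.

Cisuralian, by 23.3217 million years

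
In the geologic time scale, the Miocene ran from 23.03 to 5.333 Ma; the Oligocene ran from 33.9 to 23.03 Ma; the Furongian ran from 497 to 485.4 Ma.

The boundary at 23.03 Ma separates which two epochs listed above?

The Oligocene ends at 23.03 Ma and the Miocene begins at 23.03 Ma, so they share that boundary.

Oligocene and Miocene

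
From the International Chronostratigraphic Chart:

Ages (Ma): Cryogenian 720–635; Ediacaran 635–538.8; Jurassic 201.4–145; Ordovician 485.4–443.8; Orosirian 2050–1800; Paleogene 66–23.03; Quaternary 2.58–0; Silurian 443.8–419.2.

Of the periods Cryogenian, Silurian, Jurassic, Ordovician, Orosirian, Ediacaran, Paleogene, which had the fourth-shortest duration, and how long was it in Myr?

Start − end for each: Cryogenian 720 − 635 = 85; Silurian 443.8 − 419.2 = 24.6; Jurassic 201.4 − 145 = 56.4; Ordovician 485.4 − 443.8 = 41.6; Orosirian 2050 − 1800 = 250; Ediacaran 635 − 538.8 = 96.2; Paleogene 66 − 23.03 = 42.97.
Ranking these from shortest: Silurian < Ordovician < Paleogene < Jurassic < Cryogenian < Ediacaran < Orosirian.
Position 4 in that ranking is Jurassic, which lasted 56.4 Myr.

Jurassic, 56.4 million years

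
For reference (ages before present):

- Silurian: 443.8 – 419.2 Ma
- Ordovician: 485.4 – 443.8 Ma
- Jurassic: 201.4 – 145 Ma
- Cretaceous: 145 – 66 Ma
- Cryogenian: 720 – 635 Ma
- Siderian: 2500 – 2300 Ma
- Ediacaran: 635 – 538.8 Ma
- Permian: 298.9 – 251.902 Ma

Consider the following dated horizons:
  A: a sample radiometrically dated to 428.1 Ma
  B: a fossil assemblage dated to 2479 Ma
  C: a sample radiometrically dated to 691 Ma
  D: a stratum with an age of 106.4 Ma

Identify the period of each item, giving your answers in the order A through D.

A: 428.1 Ma lies in 443.8–419.2 Ma, so Silurian.
B: 2479 Ma lies in 2500–2300 Ma, so Siderian.
C: 691 Ma lies in 720–635 Ma, so Cryogenian.
D: 106.4 Ma lies in 145–66 Ma, so Cretaceous.

A — Silurian; B — Siderian; C — Cryogenian; D — Cretaceous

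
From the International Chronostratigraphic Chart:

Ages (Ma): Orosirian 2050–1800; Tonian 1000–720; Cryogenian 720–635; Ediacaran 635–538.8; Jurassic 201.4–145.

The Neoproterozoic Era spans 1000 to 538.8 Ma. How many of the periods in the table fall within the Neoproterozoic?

3

Periods inside 1000–538.8 Ma: Tonian, Cryogenian, Ediacaran — 3 in total.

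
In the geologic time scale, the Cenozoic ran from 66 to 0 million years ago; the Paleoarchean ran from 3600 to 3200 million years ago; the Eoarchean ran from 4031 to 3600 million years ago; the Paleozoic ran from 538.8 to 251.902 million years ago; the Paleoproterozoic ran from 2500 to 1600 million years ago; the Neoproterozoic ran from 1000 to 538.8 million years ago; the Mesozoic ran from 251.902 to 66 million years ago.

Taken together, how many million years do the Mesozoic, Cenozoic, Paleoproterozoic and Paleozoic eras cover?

1438.8 million years

Each duration: Mesozoic = 185.902; Cenozoic = 66; Paleoproterozoic = 900; Paleozoic = 286.898.
Sum: 185.902 + 66 + 900 + 286.898 = 1438.8 Myr.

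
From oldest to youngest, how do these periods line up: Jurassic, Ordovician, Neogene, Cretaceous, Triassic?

Ordovician, Triassic, Jurassic, Cretaceous, Neogene

Era membership (oldest first within each) — Paleozoic: Ordovician; Mesozoic: Triassic, Jurassic, Cretaceous; Cenozoic: Neogene. Paleozoic precedes Mesozoic, which precedes Cenozoic. Concatenating the groups in that era order gives oldest to youngest directly.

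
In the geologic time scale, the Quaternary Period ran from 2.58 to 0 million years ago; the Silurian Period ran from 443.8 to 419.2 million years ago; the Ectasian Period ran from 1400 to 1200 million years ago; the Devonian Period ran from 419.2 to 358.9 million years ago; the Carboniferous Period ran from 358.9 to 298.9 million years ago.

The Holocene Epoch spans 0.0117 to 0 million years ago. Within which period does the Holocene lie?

Quaternary

The Holocene (0.0117–0 Ma) lies entirely within 2.58–0 Ma, the Quaternary Period.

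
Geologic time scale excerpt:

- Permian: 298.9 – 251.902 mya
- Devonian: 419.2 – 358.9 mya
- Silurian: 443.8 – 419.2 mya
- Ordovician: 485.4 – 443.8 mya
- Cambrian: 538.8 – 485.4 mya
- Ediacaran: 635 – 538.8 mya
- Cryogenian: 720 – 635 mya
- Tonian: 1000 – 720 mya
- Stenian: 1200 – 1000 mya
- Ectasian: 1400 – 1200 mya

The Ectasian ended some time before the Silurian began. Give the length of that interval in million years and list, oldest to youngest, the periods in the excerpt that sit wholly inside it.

756.2 million years; Stenian, Tonian, Cryogenian, Ediacaran, Cambrian, Ordovician

End of Ectasian = 1200 Ma; start of Silurian = 443.8 Ma.
Gap = 1200 − 443.8 = 756.2 Myr.
Periods wholly inside 1200–443.8 Ma: Stenian (1200–1000), Tonian (1000–720), Cryogenian (720–635), Ediacaran (635–538.8), Cambrian (538.8–485.4), Ordovician (485.4–443.8).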